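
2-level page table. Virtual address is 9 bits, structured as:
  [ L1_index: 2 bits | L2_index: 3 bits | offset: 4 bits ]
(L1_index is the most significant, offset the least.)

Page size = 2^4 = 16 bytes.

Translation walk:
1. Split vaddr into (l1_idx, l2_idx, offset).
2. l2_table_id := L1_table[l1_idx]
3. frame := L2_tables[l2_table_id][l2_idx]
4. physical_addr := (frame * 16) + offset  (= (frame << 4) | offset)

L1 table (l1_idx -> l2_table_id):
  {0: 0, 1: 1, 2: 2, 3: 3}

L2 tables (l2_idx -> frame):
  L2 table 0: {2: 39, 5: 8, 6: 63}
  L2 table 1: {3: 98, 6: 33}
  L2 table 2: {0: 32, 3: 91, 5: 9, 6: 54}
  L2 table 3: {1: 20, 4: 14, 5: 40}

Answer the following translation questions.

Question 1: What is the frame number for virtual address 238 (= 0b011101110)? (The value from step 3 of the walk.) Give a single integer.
vaddr = 238: l1_idx=1, l2_idx=6
L1[1] = 1; L2[1][6] = 33

Answer: 33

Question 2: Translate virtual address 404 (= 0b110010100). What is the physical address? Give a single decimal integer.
vaddr = 404 = 0b110010100
Split: l1_idx=3, l2_idx=1, offset=4
L1[3] = 3
L2[3][1] = 20
paddr = 20 * 16 + 4 = 324

Answer: 324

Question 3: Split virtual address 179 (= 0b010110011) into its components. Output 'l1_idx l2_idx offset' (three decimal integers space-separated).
Answer: 1 3 3

Derivation:
vaddr = 179 = 0b010110011
  top 2 bits -> l1_idx = 1
  next 3 bits -> l2_idx = 3
  bottom 4 bits -> offset = 3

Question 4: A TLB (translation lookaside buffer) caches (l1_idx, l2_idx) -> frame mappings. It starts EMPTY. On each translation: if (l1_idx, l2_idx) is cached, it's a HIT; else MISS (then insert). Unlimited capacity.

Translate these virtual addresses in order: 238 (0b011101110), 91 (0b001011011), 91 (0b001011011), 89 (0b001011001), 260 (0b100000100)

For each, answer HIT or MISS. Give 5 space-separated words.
Answer: MISS MISS HIT HIT MISS

Derivation:
vaddr=238: (1,6) not in TLB -> MISS, insert
vaddr=91: (0,5) not in TLB -> MISS, insert
vaddr=91: (0,5) in TLB -> HIT
vaddr=89: (0,5) in TLB -> HIT
vaddr=260: (2,0) not in TLB -> MISS, insert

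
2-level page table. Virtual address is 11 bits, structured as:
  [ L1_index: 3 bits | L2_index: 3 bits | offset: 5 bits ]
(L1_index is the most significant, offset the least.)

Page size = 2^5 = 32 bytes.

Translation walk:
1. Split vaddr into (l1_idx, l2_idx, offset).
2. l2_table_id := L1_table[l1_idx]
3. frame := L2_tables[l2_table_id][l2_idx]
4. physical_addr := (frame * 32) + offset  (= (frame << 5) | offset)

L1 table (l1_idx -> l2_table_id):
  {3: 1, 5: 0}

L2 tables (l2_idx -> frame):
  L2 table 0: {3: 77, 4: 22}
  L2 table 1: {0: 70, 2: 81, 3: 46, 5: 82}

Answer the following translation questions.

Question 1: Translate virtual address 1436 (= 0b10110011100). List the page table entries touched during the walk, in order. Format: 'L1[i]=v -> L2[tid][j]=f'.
Answer: L1[5]=0 -> L2[0][4]=22

Derivation:
vaddr = 1436 = 0b10110011100
Split: l1_idx=5, l2_idx=4, offset=28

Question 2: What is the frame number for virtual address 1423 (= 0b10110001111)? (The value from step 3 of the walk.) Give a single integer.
Answer: 22

Derivation:
vaddr = 1423: l1_idx=5, l2_idx=4
L1[5] = 0; L2[0][4] = 22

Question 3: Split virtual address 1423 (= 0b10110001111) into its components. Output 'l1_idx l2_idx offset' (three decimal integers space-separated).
Answer: 5 4 15

Derivation:
vaddr = 1423 = 0b10110001111
  top 3 bits -> l1_idx = 5
  next 3 bits -> l2_idx = 4
  bottom 5 bits -> offset = 15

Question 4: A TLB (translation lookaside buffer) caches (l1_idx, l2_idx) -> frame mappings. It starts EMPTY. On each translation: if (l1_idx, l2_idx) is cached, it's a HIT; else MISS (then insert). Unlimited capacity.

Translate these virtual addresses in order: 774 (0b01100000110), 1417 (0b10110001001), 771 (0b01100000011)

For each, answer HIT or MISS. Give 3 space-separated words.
Answer: MISS MISS HIT

Derivation:
vaddr=774: (3,0) not in TLB -> MISS, insert
vaddr=1417: (5,4) not in TLB -> MISS, insert
vaddr=771: (3,0) in TLB -> HIT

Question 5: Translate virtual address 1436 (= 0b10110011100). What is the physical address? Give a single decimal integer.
vaddr = 1436 = 0b10110011100
Split: l1_idx=5, l2_idx=4, offset=28
L1[5] = 0
L2[0][4] = 22
paddr = 22 * 32 + 28 = 732

Answer: 732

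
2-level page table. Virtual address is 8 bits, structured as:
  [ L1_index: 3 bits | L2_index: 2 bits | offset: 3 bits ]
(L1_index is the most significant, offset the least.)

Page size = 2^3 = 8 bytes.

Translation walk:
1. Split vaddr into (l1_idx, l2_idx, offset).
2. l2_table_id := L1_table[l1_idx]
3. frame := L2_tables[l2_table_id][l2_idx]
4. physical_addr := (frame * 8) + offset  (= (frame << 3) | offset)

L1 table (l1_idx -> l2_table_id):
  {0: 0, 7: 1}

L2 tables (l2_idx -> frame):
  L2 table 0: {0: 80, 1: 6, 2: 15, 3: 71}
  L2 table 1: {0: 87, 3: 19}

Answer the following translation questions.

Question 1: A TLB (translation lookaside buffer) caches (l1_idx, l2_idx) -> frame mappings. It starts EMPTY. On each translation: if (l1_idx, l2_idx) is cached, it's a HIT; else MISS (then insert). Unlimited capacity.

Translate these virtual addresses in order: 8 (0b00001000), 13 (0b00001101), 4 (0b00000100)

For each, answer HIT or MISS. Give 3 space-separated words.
vaddr=8: (0,1) not in TLB -> MISS, insert
vaddr=13: (0,1) in TLB -> HIT
vaddr=4: (0,0) not in TLB -> MISS, insert

Answer: MISS HIT MISS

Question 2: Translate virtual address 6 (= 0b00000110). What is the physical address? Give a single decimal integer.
vaddr = 6 = 0b00000110
Split: l1_idx=0, l2_idx=0, offset=6
L1[0] = 0
L2[0][0] = 80
paddr = 80 * 8 + 6 = 646

Answer: 646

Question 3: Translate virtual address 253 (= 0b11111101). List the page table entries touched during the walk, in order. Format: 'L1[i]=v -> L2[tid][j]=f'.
Answer: L1[7]=1 -> L2[1][3]=19

Derivation:
vaddr = 253 = 0b11111101
Split: l1_idx=7, l2_idx=3, offset=5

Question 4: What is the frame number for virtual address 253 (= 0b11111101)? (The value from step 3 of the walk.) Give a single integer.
Answer: 19

Derivation:
vaddr = 253: l1_idx=7, l2_idx=3
L1[7] = 1; L2[1][3] = 19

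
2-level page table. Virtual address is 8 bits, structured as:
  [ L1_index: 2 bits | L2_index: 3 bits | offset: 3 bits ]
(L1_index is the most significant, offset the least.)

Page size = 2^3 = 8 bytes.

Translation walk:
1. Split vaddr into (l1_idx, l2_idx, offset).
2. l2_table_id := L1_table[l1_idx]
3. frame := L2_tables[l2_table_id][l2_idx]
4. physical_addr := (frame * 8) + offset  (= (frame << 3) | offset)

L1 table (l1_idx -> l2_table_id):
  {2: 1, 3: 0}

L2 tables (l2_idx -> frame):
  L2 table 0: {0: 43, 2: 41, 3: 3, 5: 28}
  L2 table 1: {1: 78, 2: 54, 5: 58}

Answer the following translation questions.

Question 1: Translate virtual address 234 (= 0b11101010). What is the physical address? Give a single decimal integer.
Answer: 226

Derivation:
vaddr = 234 = 0b11101010
Split: l1_idx=3, l2_idx=5, offset=2
L1[3] = 0
L2[0][5] = 28
paddr = 28 * 8 + 2 = 226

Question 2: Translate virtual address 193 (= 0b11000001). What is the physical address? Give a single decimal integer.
vaddr = 193 = 0b11000001
Split: l1_idx=3, l2_idx=0, offset=1
L1[3] = 0
L2[0][0] = 43
paddr = 43 * 8 + 1 = 345

Answer: 345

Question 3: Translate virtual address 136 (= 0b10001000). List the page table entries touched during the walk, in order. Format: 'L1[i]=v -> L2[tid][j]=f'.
vaddr = 136 = 0b10001000
Split: l1_idx=2, l2_idx=1, offset=0

Answer: L1[2]=1 -> L2[1][1]=78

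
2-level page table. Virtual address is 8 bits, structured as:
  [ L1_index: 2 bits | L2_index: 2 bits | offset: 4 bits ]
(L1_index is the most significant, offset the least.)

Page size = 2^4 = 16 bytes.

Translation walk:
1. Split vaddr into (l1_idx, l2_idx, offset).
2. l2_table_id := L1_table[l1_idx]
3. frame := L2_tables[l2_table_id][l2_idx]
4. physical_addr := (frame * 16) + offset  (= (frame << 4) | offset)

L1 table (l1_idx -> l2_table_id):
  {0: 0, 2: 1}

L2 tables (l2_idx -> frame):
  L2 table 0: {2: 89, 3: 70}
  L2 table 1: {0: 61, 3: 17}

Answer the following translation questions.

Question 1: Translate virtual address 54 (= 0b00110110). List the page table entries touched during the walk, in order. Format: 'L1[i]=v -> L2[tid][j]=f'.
vaddr = 54 = 0b00110110
Split: l1_idx=0, l2_idx=3, offset=6

Answer: L1[0]=0 -> L2[0][3]=70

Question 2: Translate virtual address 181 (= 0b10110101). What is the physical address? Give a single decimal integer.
Answer: 277

Derivation:
vaddr = 181 = 0b10110101
Split: l1_idx=2, l2_idx=3, offset=5
L1[2] = 1
L2[1][3] = 17
paddr = 17 * 16 + 5 = 277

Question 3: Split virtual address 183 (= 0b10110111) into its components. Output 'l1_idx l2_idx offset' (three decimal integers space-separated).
Answer: 2 3 7

Derivation:
vaddr = 183 = 0b10110111
  top 2 bits -> l1_idx = 2
  next 2 bits -> l2_idx = 3
  bottom 4 bits -> offset = 7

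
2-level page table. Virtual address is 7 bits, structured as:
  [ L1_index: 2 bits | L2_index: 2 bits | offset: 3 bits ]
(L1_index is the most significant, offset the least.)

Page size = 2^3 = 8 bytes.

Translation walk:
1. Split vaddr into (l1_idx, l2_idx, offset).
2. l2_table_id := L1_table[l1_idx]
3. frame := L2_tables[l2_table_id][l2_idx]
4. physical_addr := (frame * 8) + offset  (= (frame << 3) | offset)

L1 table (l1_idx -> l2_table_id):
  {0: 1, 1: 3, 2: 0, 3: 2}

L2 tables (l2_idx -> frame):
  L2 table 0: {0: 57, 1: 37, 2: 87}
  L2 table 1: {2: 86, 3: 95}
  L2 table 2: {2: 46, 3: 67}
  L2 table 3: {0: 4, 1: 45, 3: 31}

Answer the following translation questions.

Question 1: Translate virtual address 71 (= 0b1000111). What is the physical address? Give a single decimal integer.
Answer: 463

Derivation:
vaddr = 71 = 0b1000111
Split: l1_idx=2, l2_idx=0, offset=7
L1[2] = 0
L2[0][0] = 57
paddr = 57 * 8 + 7 = 463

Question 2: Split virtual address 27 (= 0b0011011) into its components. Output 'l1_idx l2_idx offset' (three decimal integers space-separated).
vaddr = 27 = 0b0011011
  top 2 bits -> l1_idx = 0
  next 2 bits -> l2_idx = 3
  bottom 3 bits -> offset = 3

Answer: 0 3 3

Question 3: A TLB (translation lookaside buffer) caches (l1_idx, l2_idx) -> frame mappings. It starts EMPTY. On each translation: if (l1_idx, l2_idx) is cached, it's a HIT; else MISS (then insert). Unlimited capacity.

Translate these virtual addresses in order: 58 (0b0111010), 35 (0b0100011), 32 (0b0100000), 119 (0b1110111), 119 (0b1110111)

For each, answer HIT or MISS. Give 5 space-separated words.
Answer: MISS MISS HIT MISS HIT

Derivation:
vaddr=58: (1,3) not in TLB -> MISS, insert
vaddr=35: (1,0) not in TLB -> MISS, insert
vaddr=32: (1,0) in TLB -> HIT
vaddr=119: (3,2) not in TLB -> MISS, insert
vaddr=119: (3,2) in TLB -> HIT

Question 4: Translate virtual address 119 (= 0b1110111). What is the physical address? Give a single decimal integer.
Answer: 375

Derivation:
vaddr = 119 = 0b1110111
Split: l1_idx=3, l2_idx=2, offset=7
L1[3] = 2
L2[2][2] = 46
paddr = 46 * 8 + 7 = 375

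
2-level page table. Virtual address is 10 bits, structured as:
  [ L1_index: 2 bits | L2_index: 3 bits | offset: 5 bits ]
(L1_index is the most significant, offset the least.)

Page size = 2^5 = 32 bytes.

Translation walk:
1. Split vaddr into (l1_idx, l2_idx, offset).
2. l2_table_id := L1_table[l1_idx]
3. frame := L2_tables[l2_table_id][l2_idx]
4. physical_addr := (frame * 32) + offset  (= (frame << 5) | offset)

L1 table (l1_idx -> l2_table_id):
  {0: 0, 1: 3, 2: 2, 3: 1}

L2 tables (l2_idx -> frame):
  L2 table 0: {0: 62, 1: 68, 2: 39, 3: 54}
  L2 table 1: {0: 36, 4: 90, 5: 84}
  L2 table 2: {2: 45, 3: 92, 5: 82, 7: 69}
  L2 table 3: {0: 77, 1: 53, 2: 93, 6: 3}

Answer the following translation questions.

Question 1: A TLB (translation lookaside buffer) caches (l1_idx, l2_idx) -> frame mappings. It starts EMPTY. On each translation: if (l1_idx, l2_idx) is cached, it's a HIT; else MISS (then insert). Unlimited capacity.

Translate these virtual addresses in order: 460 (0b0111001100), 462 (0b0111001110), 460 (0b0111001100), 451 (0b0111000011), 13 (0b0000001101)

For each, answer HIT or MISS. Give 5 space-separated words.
Answer: MISS HIT HIT HIT MISS

Derivation:
vaddr=460: (1,6) not in TLB -> MISS, insert
vaddr=462: (1,6) in TLB -> HIT
vaddr=460: (1,6) in TLB -> HIT
vaddr=451: (1,6) in TLB -> HIT
vaddr=13: (0,0) not in TLB -> MISS, insert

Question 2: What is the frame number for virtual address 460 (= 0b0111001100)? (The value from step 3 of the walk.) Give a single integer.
vaddr = 460: l1_idx=1, l2_idx=6
L1[1] = 3; L2[3][6] = 3

Answer: 3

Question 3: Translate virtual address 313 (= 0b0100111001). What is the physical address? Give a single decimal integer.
Answer: 1721

Derivation:
vaddr = 313 = 0b0100111001
Split: l1_idx=1, l2_idx=1, offset=25
L1[1] = 3
L2[3][1] = 53
paddr = 53 * 32 + 25 = 1721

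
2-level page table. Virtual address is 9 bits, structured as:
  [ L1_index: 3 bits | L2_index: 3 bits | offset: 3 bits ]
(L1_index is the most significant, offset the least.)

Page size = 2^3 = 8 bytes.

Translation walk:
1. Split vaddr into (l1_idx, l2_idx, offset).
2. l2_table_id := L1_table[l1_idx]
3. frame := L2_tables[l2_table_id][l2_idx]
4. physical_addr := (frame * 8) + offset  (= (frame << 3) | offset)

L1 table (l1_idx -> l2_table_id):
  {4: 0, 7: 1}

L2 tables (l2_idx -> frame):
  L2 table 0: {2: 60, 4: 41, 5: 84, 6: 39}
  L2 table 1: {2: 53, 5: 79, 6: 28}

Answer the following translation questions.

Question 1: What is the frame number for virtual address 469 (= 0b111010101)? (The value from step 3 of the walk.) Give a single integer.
vaddr = 469: l1_idx=7, l2_idx=2
L1[7] = 1; L2[1][2] = 53

Answer: 53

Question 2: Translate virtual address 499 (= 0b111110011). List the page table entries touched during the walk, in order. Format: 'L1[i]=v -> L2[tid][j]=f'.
Answer: L1[7]=1 -> L2[1][6]=28

Derivation:
vaddr = 499 = 0b111110011
Split: l1_idx=7, l2_idx=6, offset=3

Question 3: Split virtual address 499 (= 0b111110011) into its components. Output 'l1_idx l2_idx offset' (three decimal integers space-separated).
Answer: 7 6 3

Derivation:
vaddr = 499 = 0b111110011
  top 3 bits -> l1_idx = 7
  next 3 bits -> l2_idx = 6
  bottom 3 bits -> offset = 3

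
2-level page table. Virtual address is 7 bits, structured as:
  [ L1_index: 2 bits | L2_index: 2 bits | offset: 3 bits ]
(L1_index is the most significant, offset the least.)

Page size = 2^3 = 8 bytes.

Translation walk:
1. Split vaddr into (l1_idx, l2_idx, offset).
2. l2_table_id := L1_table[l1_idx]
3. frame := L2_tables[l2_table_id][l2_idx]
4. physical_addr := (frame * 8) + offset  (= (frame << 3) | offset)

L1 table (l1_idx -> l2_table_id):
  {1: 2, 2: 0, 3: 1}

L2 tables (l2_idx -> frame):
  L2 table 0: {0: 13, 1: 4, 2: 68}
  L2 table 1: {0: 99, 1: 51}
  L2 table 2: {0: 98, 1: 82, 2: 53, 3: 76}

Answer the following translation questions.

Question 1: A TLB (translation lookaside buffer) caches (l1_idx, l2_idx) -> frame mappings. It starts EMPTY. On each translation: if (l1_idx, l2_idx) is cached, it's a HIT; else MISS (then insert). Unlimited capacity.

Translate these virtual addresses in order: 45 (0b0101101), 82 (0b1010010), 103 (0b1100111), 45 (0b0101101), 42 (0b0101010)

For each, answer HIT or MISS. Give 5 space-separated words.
Answer: MISS MISS MISS HIT HIT

Derivation:
vaddr=45: (1,1) not in TLB -> MISS, insert
vaddr=82: (2,2) not in TLB -> MISS, insert
vaddr=103: (3,0) not in TLB -> MISS, insert
vaddr=45: (1,1) in TLB -> HIT
vaddr=42: (1,1) in TLB -> HIT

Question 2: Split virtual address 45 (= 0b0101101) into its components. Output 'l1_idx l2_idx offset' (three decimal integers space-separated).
Answer: 1 1 5

Derivation:
vaddr = 45 = 0b0101101
  top 2 bits -> l1_idx = 1
  next 2 bits -> l2_idx = 1
  bottom 3 bits -> offset = 5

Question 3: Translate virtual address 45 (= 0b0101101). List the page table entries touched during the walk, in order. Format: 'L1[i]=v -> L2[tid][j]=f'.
vaddr = 45 = 0b0101101
Split: l1_idx=1, l2_idx=1, offset=5

Answer: L1[1]=2 -> L2[2][1]=82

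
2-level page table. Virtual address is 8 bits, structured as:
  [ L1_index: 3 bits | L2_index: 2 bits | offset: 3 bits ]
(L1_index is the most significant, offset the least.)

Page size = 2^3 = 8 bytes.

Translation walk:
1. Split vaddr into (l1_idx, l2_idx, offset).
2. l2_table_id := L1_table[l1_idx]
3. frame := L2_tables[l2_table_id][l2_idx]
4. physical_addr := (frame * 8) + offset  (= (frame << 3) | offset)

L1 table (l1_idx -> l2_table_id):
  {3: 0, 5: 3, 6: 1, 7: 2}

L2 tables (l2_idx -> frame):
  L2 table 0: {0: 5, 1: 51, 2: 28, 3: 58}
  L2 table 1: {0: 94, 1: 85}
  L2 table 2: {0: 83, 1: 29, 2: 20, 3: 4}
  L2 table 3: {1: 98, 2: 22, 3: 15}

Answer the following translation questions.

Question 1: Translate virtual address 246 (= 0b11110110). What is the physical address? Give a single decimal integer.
vaddr = 246 = 0b11110110
Split: l1_idx=7, l2_idx=2, offset=6
L1[7] = 2
L2[2][2] = 20
paddr = 20 * 8 + 6 = 166

Answer: 166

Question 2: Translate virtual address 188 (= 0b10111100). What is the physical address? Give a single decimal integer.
vaddr = 188 = 0b10111100
Split: l1_idx=5, l2_idx=3, offset=4
L1[5] = 3
L2[3][3] = 15
paddr = 15 * 8 + 4 = 124

Answer: 124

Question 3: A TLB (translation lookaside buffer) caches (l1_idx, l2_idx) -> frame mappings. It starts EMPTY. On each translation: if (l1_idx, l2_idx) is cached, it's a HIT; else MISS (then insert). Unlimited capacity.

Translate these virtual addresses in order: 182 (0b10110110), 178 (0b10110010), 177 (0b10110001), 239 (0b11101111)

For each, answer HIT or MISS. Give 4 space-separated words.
Answer: MISS HIT HIT MISS

Derivation:
vaddr=182: (5,2) not in TLB -> MISS, insert
vaddr=178: (5,2) in TLB -> HIT
vaddr=177: (5,2) in TLB -> HIT
vaddr=239: (7,1) not in TLB -> MISS, insert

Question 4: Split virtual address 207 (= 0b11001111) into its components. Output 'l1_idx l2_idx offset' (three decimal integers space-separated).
Answer: 6 1 7

Derivation:
vaddr = 207 = 0b11001111
  top 3 bits -> l1_idx = 6
  next 2 bits -> l2_idx = 1
  bottom 3 bits -> offset = 7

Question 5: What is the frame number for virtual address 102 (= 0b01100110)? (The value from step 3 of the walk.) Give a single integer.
Answer: 5

Derivation:
vaddr = 102: l1_idx=3, l2_idx=0
L1[3] = 0; L2[0][0] = 5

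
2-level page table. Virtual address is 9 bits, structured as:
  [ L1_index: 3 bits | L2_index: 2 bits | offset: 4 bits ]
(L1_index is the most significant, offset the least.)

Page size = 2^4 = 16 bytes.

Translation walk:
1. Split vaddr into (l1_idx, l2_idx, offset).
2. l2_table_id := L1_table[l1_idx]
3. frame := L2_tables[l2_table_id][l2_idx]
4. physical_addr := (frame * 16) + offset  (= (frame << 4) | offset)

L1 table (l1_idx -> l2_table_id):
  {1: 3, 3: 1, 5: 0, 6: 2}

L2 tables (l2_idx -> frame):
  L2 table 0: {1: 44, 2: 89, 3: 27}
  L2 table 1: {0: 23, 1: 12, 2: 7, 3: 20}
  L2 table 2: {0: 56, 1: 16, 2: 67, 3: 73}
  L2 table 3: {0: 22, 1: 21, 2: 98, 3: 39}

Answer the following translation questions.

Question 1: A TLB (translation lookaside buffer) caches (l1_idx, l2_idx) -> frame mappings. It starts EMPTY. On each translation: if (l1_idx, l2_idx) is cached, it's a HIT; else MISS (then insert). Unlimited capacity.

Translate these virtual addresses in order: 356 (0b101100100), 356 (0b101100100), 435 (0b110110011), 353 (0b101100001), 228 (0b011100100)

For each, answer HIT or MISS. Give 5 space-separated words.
vaddr=356: (5,2) not in TLB -> MISS, insert
vaddr=356: (5,2) in TLB -> HIT
vaddr=435: (6,3) not in TLB -> MISS, insert
vaddr=353: (5,2) in TLB -> HIT
vaddr=228: (3,2) not in TLB -> MISS, insert

Answer: MISS HIT MISS HIT MISS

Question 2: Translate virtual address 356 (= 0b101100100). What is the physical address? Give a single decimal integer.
vaddr = 356 = 0b101100100
Split: l1_idx=5, l2_idx=2, offset=4
L1[5] = 0
L2[0][2] = 89
paddr = 89 * 16 + 4 = 1428

Answer: 1428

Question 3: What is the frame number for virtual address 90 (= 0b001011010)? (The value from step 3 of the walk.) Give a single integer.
vaddr = 90: l1_idx=1, l2_idx=1
L1[1] = 3; L2[3][1] = 21

Answer: 21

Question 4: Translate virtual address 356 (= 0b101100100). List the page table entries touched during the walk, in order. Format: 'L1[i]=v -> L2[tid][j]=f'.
vaddr = 356 = 0b101100100
Split: l1_idx=5, l2_idx=2, offset=4

Answer: L1[5]=0 -> L2[0][2]=89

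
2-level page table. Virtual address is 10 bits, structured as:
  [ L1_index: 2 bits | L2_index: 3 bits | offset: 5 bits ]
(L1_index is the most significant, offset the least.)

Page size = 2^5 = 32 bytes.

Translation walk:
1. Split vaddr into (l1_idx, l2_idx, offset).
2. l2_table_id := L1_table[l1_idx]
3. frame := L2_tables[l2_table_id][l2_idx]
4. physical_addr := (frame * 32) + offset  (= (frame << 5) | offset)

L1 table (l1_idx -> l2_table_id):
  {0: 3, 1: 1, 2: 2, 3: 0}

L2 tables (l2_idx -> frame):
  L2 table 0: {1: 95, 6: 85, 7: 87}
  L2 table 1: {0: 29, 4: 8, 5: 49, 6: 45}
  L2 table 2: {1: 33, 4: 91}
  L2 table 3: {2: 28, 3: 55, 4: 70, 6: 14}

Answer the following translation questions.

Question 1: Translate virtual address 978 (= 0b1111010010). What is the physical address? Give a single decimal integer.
Answer: 2738

Derivation:
vaddr = 978 = 0b1111010010
Split: l1_idx=3, l2_idx=6, offset=18
L1[3] = 0
L2[0][6] = 85
paddr = 85 * 32 + 18 = 2738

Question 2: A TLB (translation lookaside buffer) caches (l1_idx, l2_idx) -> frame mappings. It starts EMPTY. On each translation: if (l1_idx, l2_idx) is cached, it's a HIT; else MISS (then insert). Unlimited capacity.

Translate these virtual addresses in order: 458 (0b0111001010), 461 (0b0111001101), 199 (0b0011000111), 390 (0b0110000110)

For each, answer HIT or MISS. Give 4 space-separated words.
vaddr=458: (1,6) not in TLB -> MISS, insert
vaddr=461: (1,6) in TLB -> HIT
vaddr=199: (0,6) not in TLB -> MISS, insert
vaddr=390: (1,4) not in TLB -> MISS, insert

Answer: MISS HIT MISS MISS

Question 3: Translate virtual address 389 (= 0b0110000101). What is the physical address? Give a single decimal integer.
vaddr = 389 = 0b0110000101
Split: l1_idx=1, l2_idx=4, offset=5
L1[1] = 1
L2[1][4] = 8
paddr = 8 * 32 + 5 = 261

Answer: 261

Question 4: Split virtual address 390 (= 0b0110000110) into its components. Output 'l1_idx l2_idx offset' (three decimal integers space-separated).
vaddr = 390 = 0b0110000110
  top 2 bits -> l1_idx = 1
  next 3 bits -> l2_idx = 4
  bottom 5 bits -> offset = 6

Answer: 1 4 6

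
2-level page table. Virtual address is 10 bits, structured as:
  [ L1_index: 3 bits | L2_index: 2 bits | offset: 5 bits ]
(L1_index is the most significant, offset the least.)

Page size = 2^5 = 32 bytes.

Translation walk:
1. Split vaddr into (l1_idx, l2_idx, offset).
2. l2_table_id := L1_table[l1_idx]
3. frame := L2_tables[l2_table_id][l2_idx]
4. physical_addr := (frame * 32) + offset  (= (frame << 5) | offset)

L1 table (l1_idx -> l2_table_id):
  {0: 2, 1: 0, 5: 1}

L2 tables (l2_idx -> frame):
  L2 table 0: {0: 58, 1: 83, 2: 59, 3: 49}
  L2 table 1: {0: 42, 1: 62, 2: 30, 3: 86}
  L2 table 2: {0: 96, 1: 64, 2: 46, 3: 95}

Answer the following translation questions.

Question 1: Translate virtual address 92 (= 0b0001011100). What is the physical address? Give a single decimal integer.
Answer: 1500

Derivation:
vaddr = 92 = 0b0001011100
Split: l1_idx=0, l2_idx=2, offset=28
L1[0] = 2
L2[2][2] = 46
paddr = 46 * 32 + 28 = 1500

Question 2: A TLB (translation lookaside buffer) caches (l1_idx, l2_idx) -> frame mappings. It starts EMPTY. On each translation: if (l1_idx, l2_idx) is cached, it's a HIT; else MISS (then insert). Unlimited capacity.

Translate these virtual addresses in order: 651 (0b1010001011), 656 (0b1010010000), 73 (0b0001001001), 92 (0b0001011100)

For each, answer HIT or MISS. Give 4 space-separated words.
vaddr=651: (5,0) not in TLB -> MISS, insert
vaddr=656: (5,0) in TLB -> HIT
vaddr=73: (0,2) not in TLB -> MISS, insert
vaddr=92: (0,2) in TLB -> HIT

Answer: MISS HIT MISS HIT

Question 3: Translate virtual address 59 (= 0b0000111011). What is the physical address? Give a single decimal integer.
Answer: 2075

Derivation:
vaddr = 59 = 0b0000111011
Split: l1_idx=0, l2_idx=1, offset=27
L1[0] = 2
L2[2][1] = 64
paddr = 64 * 32 + 27 = 2075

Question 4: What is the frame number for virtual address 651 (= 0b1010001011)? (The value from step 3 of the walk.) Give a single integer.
Answer: 42

Derivation:
vaddr = 651: l1_idx=5, l2_idx=0
L1[5] = 1; L2[1][0] = 42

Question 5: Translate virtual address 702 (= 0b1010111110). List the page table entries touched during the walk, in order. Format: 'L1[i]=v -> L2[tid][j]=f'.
Answer: L1[5]=1 -> L2[1][1]=62

Derivation:
vaddr = 702 = 0b1010111110
Split: l1_idx=5, l2_idx=1, offset=30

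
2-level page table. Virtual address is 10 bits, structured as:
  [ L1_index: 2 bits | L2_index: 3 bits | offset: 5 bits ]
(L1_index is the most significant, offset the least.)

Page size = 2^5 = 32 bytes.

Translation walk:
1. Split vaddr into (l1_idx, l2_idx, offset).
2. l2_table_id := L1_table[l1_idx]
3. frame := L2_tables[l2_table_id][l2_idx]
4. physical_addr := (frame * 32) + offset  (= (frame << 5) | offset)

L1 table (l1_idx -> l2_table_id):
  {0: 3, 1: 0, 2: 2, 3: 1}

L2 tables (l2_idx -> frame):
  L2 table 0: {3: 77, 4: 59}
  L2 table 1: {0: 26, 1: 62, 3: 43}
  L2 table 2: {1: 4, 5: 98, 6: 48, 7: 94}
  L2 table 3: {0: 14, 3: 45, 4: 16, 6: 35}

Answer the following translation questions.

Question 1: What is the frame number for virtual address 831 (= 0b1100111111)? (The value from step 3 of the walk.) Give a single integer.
Answer: 62

Derivation:
vaddr = 831: l1_idx=3, l2_idx=1
L1[3] = 1; L2[1][1] = 62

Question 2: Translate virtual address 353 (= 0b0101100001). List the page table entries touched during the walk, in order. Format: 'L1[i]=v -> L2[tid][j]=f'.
vaddr = 353 = 0b0101100001
Split: l1_idx=1, l2_idx=3, offset=1

Answer: L1[1]=0 -> L2[0][3]=77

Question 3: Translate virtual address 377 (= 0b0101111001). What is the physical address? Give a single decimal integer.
Answer: 2489

Derivation:
vaddr = 377 = 0b0101111001
Split: l1_idx=1, l2_idx=3, offset=25
L1[1] = 0
L2[0][3] = 77
paddr = 77 * 32 + 25 = 2489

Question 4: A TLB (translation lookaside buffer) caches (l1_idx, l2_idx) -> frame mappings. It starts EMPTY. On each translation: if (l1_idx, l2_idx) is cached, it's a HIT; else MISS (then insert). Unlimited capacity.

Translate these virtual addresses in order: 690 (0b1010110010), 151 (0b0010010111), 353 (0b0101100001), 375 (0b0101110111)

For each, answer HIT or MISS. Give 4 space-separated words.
Answer: MISS MISS MISS HIT

Derivation:
vaddr=690: (2,5) not in TLB -> MISS, insert
vaddr=151: (0,4) not in TLB -> MISS, insert
vaddr=353: (1,3) not in TLB -> MISS, insert
vaddr=375: (1,3) in TLB -> HIT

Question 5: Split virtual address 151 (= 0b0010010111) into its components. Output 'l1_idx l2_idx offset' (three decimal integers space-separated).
vaddr = 151 = 0b0010010111
  top 2 bits -> l1_idx = 0
  next 3 bits -> l2_idx = 4
  bottom 5 bits -> offset = 23

Answer: 0 4 23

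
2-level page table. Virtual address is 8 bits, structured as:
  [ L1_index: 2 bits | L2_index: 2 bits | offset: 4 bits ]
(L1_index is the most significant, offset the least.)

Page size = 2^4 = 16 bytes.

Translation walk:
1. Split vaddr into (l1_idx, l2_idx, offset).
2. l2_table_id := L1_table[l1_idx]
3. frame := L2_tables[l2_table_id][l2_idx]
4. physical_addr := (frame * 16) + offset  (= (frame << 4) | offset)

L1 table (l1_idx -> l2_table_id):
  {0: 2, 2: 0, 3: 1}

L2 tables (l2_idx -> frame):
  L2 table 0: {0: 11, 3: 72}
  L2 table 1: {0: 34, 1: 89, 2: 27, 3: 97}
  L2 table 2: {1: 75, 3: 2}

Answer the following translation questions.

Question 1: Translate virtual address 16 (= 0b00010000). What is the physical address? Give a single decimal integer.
Answer: 1200

Derivation:
vaddr = 16 = 0b00010000
Split: l1_idx=0, l2_idx=1, offset=0
L1[0] = 2
L2[2][1] = 75
paddr = 75 * 16 + 0 = 1200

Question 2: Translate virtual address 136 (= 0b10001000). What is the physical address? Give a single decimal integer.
Answer: 184

Derivation:
vaddr = 136 = 0b10001000
Split: l1_idx=2, l2_idx=0, offset=8
L1[2] = 0
L2[0][0] = 11
paddr = 11 * 16 + 8 = 184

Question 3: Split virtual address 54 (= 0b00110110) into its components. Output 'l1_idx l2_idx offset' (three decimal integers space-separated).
vaddr = 54 = 0b00110110
  top 2 bits -> l1_idx = 0
  next 2 bits -> l2_idx = 3
  bottom 4 bits -> offset = 6

Answer: 0 3 6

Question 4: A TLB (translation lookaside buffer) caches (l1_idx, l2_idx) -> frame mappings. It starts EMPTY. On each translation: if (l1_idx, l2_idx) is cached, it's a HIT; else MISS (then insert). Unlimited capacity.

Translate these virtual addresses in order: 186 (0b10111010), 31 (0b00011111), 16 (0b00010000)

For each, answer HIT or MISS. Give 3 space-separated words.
vaddr=186: (2,3) not in TLB -> MISS, insert
vaddr=31: (0,1) not in TLB -> MISS, insert
vaddr=16: (0,1) in TLB -> HIT

Answer: MISS MISS HIT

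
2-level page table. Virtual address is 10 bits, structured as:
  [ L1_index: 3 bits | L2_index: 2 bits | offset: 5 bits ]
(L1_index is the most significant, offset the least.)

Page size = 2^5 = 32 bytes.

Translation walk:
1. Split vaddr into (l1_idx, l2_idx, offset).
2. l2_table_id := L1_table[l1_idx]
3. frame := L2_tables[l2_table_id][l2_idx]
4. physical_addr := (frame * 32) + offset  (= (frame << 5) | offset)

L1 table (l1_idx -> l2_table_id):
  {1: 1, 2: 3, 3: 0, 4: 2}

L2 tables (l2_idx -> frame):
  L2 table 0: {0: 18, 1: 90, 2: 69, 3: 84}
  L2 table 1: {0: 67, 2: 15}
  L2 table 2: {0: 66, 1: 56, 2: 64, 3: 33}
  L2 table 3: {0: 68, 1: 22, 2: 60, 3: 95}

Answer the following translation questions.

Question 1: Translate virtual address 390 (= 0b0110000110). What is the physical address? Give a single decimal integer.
vaddr = 390 = 0b0110000110
Split: l1_idx=3, l2_idx=0, offset=6
L1[3] = 0
L2[0][0] = 18
paddr = 18 * 32 + 6 = 582

Answer: 582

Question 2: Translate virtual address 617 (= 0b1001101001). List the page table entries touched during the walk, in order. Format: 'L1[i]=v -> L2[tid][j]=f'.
Answer: L1[4]=2 -> L2[2][3]=33

Derivation:
vaddr = 617 = 0b1001101001
Split: l1_idx=4, l2_idx=3, offset=9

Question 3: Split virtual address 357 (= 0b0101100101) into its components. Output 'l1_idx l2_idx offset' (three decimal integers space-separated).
vaddr = 357 = 0b0101100101
  top 3 bits -> l1_idx = 2
  next 2 bits -> l2_idx = 3
  bottom 5 bits -> offset = 5

Answer: 2 3 5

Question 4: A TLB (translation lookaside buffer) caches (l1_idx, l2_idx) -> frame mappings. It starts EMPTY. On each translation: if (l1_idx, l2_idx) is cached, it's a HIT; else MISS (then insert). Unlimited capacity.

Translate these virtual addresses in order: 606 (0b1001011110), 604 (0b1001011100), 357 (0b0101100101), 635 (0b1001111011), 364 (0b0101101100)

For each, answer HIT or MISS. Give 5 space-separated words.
Answer: MISS HIT MISS MISS HIT

Derivation:
vaddr=606: (4,2) not in TLB -> MISS, insert
vaddr=604: (4,2) in TLB -> HIT
vaddr=357: (2,3) not in TLB -> MISS, insert
vaddr=635: (4,3) not in TLB -> MISS, insert
vaddr=364: (2,3) in TLB -> HIT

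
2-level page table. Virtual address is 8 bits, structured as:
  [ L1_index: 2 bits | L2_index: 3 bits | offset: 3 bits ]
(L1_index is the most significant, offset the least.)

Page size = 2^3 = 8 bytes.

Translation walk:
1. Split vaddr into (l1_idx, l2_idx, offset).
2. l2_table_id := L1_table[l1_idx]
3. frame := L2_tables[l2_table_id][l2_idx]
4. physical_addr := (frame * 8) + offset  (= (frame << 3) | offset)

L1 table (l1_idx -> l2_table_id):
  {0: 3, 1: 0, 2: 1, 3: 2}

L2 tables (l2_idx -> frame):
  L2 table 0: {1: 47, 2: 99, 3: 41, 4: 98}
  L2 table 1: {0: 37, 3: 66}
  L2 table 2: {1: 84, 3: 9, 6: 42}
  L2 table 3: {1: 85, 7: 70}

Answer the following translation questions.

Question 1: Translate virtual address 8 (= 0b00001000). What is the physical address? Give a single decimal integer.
Answer: 680

Derivation:
vaddr = 8 = 0b00001000
Split: l1_idx=0, l2_idx=1, offset=0
L1[0] = 3
L2[3][1] = 85
paddr = 85 * 8 + 0 = 680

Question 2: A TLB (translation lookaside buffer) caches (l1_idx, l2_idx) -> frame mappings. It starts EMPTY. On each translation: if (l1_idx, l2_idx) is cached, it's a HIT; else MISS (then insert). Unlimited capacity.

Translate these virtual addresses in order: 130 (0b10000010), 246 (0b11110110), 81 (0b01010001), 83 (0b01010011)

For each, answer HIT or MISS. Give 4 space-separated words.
Answer: MISS MISS MISS HIT

Derivation:
vaddr=130: (2,0) not in TLB -> MISS, insert
vaddr=246: (3,6) not in TLB -> MISS, insert
vaddr=81: (1,2) not in TLB -> MISS, insert
vaddr=83: (1,2) in TLB -> HIT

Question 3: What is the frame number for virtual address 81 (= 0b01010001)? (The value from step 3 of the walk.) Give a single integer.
Answer: 99

Derivation:
vaddr = 81: l1_idx=1, l2_idx=2
L1[1] = 0; L2[0][2] = 99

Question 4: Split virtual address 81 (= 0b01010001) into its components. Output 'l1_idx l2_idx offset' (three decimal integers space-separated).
Answer: 1 2 1

Derivation:
vaddr = 81 = 0b01010001
  top 2 bits -> l1_idx = 1
  next 3 bits -> l2_idx = 2
  bottom 3 bits -> offset = 1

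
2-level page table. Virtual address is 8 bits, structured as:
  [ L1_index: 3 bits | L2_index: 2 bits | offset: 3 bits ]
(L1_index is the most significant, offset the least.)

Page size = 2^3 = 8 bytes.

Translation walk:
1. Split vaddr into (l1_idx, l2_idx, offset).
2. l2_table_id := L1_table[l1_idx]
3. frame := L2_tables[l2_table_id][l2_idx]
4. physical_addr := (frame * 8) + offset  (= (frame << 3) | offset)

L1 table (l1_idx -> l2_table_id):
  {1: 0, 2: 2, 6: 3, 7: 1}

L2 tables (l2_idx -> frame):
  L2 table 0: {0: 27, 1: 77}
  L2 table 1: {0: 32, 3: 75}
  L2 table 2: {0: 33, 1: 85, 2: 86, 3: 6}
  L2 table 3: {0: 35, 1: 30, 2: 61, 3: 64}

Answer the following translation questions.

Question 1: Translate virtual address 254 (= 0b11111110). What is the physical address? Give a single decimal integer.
Answer: 606

Derivation:
vaddr = 254 = 0b11111110
Split: l1_idx=7, l2_idx=3, offset=6
L1[7] = 1
L2[1][3] = 75
paddr = 75 * 8 + 6 = 606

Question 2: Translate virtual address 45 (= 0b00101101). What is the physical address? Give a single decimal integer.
vaddr = 45 = 0b00101101
Split: l1_idx=1, l2_idx=1, offset=5
L1[1] = 0
L2[0][1] = 77
paddr = 77 * 8 + 5 = 621

Answer: 621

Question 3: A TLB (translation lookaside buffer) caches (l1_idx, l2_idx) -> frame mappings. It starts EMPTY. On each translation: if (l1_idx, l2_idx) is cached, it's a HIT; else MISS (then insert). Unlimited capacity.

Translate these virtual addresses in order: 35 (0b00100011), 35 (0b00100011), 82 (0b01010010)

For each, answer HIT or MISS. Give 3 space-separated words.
vaddr=35: (1,0) not in TLB -> MISS, insert
vaddr=35: (1,0) in TLB -> HIT
vaddr=82: (2,2) not in TLB -> MISS, insert

Answer: MISS HIT MISS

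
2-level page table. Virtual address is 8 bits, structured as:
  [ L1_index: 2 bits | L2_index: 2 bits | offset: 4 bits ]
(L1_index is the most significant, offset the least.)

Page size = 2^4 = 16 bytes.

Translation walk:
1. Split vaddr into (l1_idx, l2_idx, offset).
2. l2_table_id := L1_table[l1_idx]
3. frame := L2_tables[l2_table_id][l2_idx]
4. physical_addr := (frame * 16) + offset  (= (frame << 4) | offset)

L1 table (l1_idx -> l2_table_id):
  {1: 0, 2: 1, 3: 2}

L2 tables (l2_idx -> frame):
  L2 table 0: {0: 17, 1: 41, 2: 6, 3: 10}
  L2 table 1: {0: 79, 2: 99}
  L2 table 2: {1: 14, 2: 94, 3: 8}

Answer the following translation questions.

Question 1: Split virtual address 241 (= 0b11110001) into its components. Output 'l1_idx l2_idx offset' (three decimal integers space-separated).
Answer: 3 3 1

Derivation:
vaddr = 241 = 0b11110001
  top 2 bits -> l1_idx = 3
  next 2 bits -> l2_idx = 3
  bottom 4 bits -> offset = 1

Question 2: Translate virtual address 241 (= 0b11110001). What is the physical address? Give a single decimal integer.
vaddr = 241 = 0b11110001
Split: l1_idx=3, l2_idx=3, offset=1
L1[3] = 2
L2[2][3] = 8
paddr = 8 * 16 + 1 = 129

Answer: 129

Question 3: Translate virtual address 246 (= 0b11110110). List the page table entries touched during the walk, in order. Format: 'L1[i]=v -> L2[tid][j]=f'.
Answer: L1[3]=2 -> L2[2][3]=8

Derivation:
vaddr = 246 = 0b11110110
Split: l1_idx=3, l2_idx=3, offset=6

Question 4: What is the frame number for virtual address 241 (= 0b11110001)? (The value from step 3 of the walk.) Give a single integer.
vaddr = 241: l1_idx=3, l2_idx=3
L1[3] = 2; L2[2][3] = 8

Answer: 8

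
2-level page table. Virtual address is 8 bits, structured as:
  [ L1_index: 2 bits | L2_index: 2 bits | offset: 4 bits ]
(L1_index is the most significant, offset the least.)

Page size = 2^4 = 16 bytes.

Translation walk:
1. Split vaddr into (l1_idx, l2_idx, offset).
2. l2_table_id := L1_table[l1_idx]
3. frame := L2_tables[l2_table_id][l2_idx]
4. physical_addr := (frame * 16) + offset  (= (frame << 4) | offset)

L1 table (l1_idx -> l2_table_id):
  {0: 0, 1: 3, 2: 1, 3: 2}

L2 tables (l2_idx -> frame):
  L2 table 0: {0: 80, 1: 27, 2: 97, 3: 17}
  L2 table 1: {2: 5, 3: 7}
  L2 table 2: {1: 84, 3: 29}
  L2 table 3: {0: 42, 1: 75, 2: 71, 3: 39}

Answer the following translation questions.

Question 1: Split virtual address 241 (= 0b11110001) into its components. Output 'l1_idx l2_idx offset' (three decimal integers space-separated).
vaddr = 241 = 0b11110001
  top 2 bits -> l1_idx = 3
  next 2 bits -> l2_idx = 3
  bottom 4 bits -> offset = 1

Answer: 3 3 1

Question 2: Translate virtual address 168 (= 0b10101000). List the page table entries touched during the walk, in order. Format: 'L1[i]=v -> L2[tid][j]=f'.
Answer: L1[2]=1 -> L2[1][2]=5

Derivation:
vaddr = 168 = 0b10101000
Split: l1_idx=2, l2_idx=2, offset=8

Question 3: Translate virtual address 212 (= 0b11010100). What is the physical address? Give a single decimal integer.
Answer: 1348

Derivation:
vaddr = 212 = 0b11010100
Split: l1_idx=3, l2_idx=1, offset=4
L1[3] = 2
L2[2][1] = 84
paddr = 84 * 16 + 4 = 1348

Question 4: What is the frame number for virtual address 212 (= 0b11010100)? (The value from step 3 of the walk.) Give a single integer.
vaddr = 212: l1_idx=3, l2_idx=1
L1[3] = 2; L2[2][1] = 84

Answer: 84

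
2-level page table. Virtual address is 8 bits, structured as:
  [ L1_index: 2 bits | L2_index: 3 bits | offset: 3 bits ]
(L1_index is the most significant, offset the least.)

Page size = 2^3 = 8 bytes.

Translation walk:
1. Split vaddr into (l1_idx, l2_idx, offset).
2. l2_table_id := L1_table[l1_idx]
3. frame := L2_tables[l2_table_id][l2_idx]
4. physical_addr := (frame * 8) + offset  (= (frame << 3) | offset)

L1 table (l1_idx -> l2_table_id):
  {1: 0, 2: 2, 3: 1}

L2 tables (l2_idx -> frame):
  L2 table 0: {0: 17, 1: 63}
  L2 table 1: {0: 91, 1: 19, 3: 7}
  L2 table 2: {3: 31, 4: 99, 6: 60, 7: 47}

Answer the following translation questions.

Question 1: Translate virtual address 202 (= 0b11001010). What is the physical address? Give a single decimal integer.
Answer: 154

Derivation:
vaddr = 202 = 0b11001010
Split: l1_idx=3, l2_idx=1, offset=2
L1[3] = 1
L2[1][1] = 19
paddr = 19 * 8 + 2 = 154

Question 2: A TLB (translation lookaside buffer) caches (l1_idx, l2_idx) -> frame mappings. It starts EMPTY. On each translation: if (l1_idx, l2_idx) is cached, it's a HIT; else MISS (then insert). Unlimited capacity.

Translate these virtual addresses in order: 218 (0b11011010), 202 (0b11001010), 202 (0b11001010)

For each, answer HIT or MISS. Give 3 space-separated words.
vaddr=218: (3,3) not in TLB -> MISS, insert
vaddr=202: (3,1) not in TLB -> MISS, insert
vaddr=202: (3,1) in TLB -> HIT

Answer: MISS MISS HIT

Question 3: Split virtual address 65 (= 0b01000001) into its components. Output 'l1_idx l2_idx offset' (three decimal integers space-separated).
vaddr = 65 = 0b01000001
  top 2 bits -> l1_idx = 1
  next 3 bits -> l2_idx = 0
  bottom 3 bits -> offset = 1

Answer: 1 0 1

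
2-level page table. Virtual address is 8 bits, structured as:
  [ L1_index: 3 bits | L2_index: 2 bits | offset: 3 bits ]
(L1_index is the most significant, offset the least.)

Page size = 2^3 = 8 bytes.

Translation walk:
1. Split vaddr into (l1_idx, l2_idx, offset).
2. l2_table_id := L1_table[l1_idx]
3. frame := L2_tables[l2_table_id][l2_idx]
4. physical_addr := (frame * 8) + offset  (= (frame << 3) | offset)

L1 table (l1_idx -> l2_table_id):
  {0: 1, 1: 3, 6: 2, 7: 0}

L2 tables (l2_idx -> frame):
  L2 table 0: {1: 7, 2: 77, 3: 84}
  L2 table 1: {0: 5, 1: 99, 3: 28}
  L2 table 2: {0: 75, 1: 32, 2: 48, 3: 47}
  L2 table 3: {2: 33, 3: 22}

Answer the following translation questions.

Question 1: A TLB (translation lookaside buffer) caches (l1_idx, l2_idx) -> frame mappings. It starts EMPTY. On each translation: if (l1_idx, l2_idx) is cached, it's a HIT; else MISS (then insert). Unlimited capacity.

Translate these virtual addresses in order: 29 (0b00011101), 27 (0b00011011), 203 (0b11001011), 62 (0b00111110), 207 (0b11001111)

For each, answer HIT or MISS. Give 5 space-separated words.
vaddr=29: (0,3) not in TLB -> MISS, insert
vaddr=27: (0,3) in TLB -> HIT
vaddr=203: (6,1) not in TLB -> MISS, insert
vaddr=62: (1,3) not in TLB -> MISS, insert
vaddr=207: (6,1) in TLB -> HIT

Answer: MISS HIT MISS MISS HIT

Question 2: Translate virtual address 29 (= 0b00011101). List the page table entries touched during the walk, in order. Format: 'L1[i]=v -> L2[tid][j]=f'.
Answer: L1[0]=1 -> L2[1][3]=28

Derivation:
vaddr = 29 = 0b00011101
Split: l1_idx=0, l2_idx=3, offset=5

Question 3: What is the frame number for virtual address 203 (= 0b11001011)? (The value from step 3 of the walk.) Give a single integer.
Answer: 32

Derivation:
vaddr = 203: l1_idx=6, l2_idx=1
L1[6] = 2; L2[2][1] = 32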